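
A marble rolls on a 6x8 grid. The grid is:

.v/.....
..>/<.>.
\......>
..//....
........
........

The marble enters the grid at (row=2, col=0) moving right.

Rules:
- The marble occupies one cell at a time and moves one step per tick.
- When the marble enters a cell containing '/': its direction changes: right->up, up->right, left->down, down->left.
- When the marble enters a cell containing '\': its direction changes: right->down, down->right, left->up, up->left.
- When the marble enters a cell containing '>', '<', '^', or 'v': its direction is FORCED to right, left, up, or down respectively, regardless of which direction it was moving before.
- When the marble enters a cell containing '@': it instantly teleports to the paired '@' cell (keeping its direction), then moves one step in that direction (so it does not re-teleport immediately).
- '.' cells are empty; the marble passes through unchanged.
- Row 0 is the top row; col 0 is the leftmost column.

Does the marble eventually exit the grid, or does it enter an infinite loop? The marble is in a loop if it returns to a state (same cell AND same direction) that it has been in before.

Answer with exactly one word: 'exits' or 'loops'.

Step 1: enter (2,0), '\' deflects right->down, move down to (3,0)
Step 2: enter (3,0), '.' pass, move down to (4,0)
Step 3: enter (4,0), '.' pass, move down to (5,0)
Step 4: enter (5,0), '.' pass, move down to (6,0)
Step 5: at (6,0) — EXIT via bottom edge, pos 0

Answer: exits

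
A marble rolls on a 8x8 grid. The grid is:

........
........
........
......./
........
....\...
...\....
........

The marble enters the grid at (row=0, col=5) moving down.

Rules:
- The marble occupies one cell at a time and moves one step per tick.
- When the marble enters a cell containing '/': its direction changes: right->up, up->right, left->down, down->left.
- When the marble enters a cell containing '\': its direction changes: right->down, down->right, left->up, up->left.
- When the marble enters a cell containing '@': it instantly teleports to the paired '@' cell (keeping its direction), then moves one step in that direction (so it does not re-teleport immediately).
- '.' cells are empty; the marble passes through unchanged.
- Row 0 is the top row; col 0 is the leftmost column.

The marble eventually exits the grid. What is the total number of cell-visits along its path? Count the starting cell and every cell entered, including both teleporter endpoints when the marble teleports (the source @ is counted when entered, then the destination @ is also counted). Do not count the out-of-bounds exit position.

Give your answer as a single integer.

Step 1: enter (0,5), '.' pass, move down to (1,5)
Step 2: enter (1,5), '.' pass, move down to (2,5)
Step 3: enter (2,5), '.' pass, move down to (3,5)
Step 4: enter (3,5), '.' pass, move down to (4,5)
Step 5: enter (4,5), '.' pass, move down to (5,5)
Step 6: enter (5,5), '.' pass, move down to (6,5)
Step 7: enter (6,5), '.' pass, move down to (7,5)
Step 8: enter (7,5), '.' pass, move down to (8,5)
Step 9: at (8,5) — EXIT via bottom edge, pos 5
Path length (cell visits): 8

Answer: 8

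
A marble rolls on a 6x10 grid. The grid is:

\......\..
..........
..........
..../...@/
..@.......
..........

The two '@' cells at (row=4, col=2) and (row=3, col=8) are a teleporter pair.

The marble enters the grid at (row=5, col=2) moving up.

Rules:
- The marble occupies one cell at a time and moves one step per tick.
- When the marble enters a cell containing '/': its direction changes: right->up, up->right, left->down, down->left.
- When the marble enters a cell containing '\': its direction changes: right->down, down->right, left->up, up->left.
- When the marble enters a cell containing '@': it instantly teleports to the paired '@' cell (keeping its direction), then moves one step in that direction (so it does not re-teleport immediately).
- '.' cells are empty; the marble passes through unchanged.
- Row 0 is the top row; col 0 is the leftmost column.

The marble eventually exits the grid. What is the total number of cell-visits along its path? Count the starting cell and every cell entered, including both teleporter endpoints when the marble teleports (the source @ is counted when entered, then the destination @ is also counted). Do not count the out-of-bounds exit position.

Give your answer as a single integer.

Step 1: enter (5,2), '.' pass, move up to (4,2)
Step 2: enter (4,2), '@' teleport (4,2)->(3,8), also enter (3,8), move up to (2,8)
Step 3: enter (2,8), '.' pass, move up to (1,8)
Step 4: enter (1,8), '.' pass, move up to (0,8)
Step 5: enter (0,8), '.' pass, move up to (-1,8)
Step 6: at (-1,8) — EXIT via top edge, pos 8
Path length (cell visits): 6

Answer: 6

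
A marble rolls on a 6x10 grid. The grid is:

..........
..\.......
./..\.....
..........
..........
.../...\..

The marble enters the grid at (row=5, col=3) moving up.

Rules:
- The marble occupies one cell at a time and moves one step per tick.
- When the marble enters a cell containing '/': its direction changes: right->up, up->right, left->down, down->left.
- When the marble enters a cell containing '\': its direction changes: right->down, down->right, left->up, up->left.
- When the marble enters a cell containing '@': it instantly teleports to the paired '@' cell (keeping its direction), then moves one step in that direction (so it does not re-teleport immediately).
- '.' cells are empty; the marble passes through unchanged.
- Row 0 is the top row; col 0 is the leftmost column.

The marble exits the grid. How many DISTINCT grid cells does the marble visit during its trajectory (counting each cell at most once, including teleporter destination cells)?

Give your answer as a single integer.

Answer: 5

Derivation:
Step 1: enter (5,3), '/' deflects up->right, move right to (5,4)
Step 2: enter (5,4), '.' pass, move right to (5,5)
Step 3: enter (5,5), '.' pass, move right to (5,6)
Step 4: enter (5,6), '.' pass, move right to (5,7)
Step 5: enter (5,7), '\' deflects right->down, move down to (6,7)
Step 6: at (6,7) — EXIT via bottom edge, pos 7
Distinct cells visited: 5 (path length 5)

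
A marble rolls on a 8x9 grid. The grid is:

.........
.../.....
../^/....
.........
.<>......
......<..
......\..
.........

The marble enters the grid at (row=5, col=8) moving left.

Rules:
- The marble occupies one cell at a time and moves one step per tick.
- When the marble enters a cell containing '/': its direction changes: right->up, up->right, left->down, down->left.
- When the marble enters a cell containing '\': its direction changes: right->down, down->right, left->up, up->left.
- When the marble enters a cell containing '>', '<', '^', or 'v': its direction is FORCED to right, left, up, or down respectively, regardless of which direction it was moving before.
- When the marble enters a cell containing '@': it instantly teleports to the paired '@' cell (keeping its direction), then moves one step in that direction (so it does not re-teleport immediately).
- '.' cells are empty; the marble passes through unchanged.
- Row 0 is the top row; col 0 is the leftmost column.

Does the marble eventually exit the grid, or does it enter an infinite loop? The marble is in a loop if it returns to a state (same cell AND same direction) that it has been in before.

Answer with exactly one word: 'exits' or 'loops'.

Answer: exits

Derivation:
Step 1: enter (5,8), '.' pass, move left to (5,7)
Step 2: enter (5,7), '.' pass, move left to (5,6)
Step 3: enter (5,6), '<' forces left->left, move left to (5,5)
Step 4: enter (5,5), '.' pass, move left to (5,4)
Step 5: enter (5,4), '.' pass, move left to (5,3)
Step 6: enter (5,3), '.' pass, move left to (5,2)
Step 7: enter (5,2), '.' pass, move left to (5,1)
Step 8: enter (5,1), '.' pass, move left to (5,0)
Step 9: enter (5,0), '.' pass, move left to (5,-1)
Step 10: at (5,-1) — EXIT via left edge, pos 5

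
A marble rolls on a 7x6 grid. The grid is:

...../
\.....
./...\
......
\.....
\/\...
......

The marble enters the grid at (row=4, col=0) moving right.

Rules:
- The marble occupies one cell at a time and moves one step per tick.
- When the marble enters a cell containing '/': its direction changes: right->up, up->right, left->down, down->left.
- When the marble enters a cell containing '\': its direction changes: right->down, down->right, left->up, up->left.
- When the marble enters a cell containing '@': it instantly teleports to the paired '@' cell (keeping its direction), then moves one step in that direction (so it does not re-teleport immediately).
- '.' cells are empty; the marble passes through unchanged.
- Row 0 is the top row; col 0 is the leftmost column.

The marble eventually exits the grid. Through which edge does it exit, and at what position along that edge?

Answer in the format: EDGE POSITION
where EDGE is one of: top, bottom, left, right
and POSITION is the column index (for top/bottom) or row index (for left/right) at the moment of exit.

Answer: bottom 5

Derivation:
Step 1: enter (4,0), '\' deflects right->down, move down to (5,0)
Step 2: enter (5,0), '\' deflects down->right, move right to (5,1)
Step 3: enter (5,1), '/' deflects right->up, move up to (4,1)
Step 4: enter (4,1), '.' pass, move up to (3,1)
Step 5: enter (3,1), '.' pass, move up to (2,1)
Step 6: enter (2,1), '/' deflects up->right, move right to (2,2)
Step 7: enter (2,2), '.' pass, move right to (2,3)
Step 8: enter (2,3), '.' pass, move right to (2,4)
Step 9: enter (2,4), '.' pass, move right to (2,5)
Step 10: enter (2,5), '\' deflects right->down, move down to (3,5)
Step 11: enter (3,5), '.' pass, move down to (4,5)
Step 12: enter (4,5), '.' pass, move down to (5,5)
Step 13: enter (5,5), '.' pass, move down to (6,5)
Step 14: enter (6,5), '.' pass, move down to (7,5)
Step 15: at (7,5) — EXIT via bottom edge, pos 5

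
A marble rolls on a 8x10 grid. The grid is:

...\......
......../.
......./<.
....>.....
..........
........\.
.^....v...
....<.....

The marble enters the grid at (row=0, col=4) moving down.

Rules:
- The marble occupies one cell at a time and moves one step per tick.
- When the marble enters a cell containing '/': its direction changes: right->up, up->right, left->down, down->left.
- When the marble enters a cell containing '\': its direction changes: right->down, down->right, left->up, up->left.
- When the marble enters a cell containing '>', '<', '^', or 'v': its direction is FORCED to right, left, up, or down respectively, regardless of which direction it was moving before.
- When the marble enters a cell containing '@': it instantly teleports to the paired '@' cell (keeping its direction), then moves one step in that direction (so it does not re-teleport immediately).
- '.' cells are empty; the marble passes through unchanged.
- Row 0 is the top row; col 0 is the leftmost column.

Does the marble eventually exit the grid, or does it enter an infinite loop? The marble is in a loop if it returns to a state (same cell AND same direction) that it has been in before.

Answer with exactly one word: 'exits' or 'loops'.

Answer: exits

Derivation:
Step 1: enter (0,4), '.' pass, move down to (1,4)
Step 2: enter (1,4), '.' pass, move down to (2,4)
Step 3: enter (2,4), '.' pass, move down to (3,4)
Step 4: enter (3,4), '>' forces down->right, move right to (3,5)
Step 5: enter (3,5), '.' pass, move right to (3,6)
Step 6: enter (3,6), '.' pass, move right to (3,7)
Step 7: enter (3,7), '.' pass, move right to (3,8)
Step 8: enter (3,8), '.' pass, move right to (3,9)
Step 9: enter (3,9), '.' pass, move right to (3,10)
Step 10: at (3,10) — EXIT via right edge, pos 3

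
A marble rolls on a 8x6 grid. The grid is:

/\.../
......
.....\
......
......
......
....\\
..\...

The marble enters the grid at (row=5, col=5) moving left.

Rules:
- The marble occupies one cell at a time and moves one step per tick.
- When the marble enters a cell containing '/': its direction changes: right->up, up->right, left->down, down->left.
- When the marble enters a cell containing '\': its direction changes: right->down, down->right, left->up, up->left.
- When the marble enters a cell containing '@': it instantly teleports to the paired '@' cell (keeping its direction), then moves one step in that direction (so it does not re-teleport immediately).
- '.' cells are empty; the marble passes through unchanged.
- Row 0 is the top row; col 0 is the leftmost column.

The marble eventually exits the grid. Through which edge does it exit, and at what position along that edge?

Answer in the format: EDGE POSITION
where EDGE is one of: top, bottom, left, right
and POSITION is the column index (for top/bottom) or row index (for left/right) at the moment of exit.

Answer: left 5

Derivation:
Step 1: enter (5,5), '.' pass, move left to (5,4)
Step 2: enter (5,4), '.' pass, move left to (5,3)
Step 3: enter (5,3), '.' pass, move left to (5,2)
Step 4: enter (5,2), '.' pass, move left to (5,1)
Step 5: enter (5,1), '.' pass, move left to (5,0)
Step 6: enter (5,0), '.' pass, move left to (5,-1)
Step 7: at (5,-1) — EXIT via left edge, pos 5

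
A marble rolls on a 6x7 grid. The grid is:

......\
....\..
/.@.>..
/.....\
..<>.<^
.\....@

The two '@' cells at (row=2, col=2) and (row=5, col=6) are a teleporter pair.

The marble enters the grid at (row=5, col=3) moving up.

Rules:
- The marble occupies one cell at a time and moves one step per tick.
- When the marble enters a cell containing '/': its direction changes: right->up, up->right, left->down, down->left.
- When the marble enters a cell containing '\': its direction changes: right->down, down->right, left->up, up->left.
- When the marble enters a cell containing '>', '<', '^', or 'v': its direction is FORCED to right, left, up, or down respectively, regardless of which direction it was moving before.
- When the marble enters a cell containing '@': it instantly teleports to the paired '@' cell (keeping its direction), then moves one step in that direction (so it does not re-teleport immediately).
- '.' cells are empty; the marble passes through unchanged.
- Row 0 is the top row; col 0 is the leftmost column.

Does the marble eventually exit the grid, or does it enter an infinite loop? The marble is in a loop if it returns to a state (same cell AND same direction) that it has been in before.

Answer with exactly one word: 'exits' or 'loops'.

Answer: loops

Derivation:
Step 1: enter (5,3), '.' pass, move up to (4,3)
Step 2: enter (4,3), '>' forces up->right, move right to (4,4)
Step 3: enter (4,4), '.' pass, move right to (4,5)
Step 4: enter (4,5), '<' forces right->left, move left to (4,4)
Step 5: enter (4,4), '.' pass, move left to (4,3)
Step 6: enter (4,3), '>' forces left->right, move right to (4,4)
Step 7: at (4,4) dir=right — LOOP DETECTED (seen before)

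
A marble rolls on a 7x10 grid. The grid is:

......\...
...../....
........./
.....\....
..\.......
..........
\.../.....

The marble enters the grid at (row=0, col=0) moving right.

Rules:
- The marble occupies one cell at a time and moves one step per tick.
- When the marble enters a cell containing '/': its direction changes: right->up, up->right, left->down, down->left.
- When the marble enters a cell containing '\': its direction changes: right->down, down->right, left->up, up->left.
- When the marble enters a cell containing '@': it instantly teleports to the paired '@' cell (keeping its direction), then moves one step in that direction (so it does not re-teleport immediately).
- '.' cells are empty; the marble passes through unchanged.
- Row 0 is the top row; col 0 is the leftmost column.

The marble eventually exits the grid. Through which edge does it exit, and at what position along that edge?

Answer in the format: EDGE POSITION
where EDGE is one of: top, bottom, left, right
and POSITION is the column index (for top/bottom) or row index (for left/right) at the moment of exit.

Step 1: enter (0,0), '.' pass, move right to (0,1)
Step 2: enter (0,1), '.' pass, move right to (0,2)
Step 3: enter (0,2), '.' pass, move right to (0,3)
Step 4: enter (0,3), '.' pass, move right to (0,4)
Step 5: enter (0,4), '.' pass, move right to (0,5)
Step 6: enter (0,5), '.' pass, move right to (0,6)
Step 7: enter (0,6), '\' deflects right->down, move down to (1,6)
Step 8: enter (1,6), '.' pass, move down to (2,6)
Step 9: enter (2,6), '.' pass, move down to (3,6)
Step 10: enter (3,6), '.' pass, move down to (4,6)
Step 11: enter (4,6), '.' pass, move down to (5,6)
Step 12: enter (5,6), '.' pass, move down to (6,6)
Step 13: enter (6,6), '.' pass, move down to (7,6)
Step 14: at (7,6) — EXIT via bottom edge, pos 6

Answer: bottom 6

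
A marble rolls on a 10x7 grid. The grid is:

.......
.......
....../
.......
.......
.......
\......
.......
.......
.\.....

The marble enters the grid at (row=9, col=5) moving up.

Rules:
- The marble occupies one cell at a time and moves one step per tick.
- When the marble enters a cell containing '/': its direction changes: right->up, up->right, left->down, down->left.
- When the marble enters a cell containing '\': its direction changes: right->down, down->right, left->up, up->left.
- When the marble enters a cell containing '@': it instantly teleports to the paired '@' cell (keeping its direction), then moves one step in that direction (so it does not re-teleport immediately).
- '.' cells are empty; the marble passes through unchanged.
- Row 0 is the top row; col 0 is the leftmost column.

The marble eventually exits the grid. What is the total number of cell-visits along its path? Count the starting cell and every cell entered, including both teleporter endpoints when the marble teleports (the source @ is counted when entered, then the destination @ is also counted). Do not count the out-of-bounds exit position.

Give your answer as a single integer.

Step 1: enter (9,5), '.' pass, move up to (8,5)
Step 2: enter (8,5), '.' pass, move up to (7,5)
Step 3: enter (7,5), '.' pass, move up to (6,5)
Step 4: enter (6,5), '.' pass, move up to (5,5)
Step 5: enter (5,5), '.' pass, move up to (4,5)
Step 6: enter (4,5), '.' pass, move up to (3,5)
Step 7: enter (3,5), '.' pass, move up to (2,5)
Step 8: enter (2,5), '.' pass, move up to (1,5)
Step 9: enter (1,5), '.' pass, move up to (0,5)
Step 10: enter (0,5), '.' pass, move up to (-1,5)
Step 11: at (-1,5) — EXIT via top edge, pos 5
Path length (cell visits): 10

Answer: 10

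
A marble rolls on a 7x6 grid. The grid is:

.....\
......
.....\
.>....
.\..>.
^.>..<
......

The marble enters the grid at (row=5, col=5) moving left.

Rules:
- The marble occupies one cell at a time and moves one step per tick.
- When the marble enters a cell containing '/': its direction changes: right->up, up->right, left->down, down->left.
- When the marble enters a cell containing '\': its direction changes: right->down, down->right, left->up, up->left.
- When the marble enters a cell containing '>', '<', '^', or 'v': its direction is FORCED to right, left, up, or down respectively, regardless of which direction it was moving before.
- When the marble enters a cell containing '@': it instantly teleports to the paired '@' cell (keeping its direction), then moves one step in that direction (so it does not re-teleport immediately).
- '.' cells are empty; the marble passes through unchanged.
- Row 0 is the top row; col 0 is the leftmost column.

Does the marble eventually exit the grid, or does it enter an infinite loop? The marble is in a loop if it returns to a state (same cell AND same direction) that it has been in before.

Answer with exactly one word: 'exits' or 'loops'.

Step 1: enter (5,5), '<' forces left->left, move left to (5,4)
Step 2: enter (5,4), '.' pass, move left to (5,3)
Step 3: enter (5,3), '.' pass, move left to (5,2)
Step 4: enter (5,2), '>' forces left->right, move right to (5,3)
Step 5: enter (5,3), '.' pass, move right to (5,4)
Step 6: enter (5,4), '.' pass, move right to (5,5)
Step 7: enter (5,5), '<' forces right->left, move left to (5,4)
Step 8: at (5,4) dir=left — LOOP DETECTED (seen before)

Answer: loops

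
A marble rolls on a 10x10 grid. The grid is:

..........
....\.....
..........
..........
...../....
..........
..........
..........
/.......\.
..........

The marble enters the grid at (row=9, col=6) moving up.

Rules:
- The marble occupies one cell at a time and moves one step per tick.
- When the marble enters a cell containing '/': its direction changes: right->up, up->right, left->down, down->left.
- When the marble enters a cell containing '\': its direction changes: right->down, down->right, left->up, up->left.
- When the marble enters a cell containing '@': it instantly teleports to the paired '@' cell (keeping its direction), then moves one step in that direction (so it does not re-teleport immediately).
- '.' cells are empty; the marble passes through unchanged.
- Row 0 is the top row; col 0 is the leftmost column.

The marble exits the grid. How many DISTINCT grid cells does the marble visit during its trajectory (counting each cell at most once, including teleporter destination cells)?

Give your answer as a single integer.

Answer: 10

Derivation:
Step 1: enter (9,6), '.' pass, move up to (8,6)
Step 2: enter (8,6), '.' pass, move up to (7,6)
Step 3: enter (7,6), '.' pass, move up to (6,6)
Step 4: enter (6,6), '.' pass, move up to (5,6)
Step 5: enter (5,6), '.' pass, move up to (4,6)
Step 6: enter (4,6), '.' pass, move up to (3,6)
Step 7: enter (3,6), '.' pass, move up to (2,6)
Step 8: enter (2,6), '.' pass, move up to (1,6)
Step 9: enter (1,6), '.' pass, move up to (0,6)
Step 10: enter (0,6), '.' pass, move up to (-1,6)
Step 11: at (-1,6) — EXIT via top edge, pos 6
Distinct cells visited: 10 (path length 10)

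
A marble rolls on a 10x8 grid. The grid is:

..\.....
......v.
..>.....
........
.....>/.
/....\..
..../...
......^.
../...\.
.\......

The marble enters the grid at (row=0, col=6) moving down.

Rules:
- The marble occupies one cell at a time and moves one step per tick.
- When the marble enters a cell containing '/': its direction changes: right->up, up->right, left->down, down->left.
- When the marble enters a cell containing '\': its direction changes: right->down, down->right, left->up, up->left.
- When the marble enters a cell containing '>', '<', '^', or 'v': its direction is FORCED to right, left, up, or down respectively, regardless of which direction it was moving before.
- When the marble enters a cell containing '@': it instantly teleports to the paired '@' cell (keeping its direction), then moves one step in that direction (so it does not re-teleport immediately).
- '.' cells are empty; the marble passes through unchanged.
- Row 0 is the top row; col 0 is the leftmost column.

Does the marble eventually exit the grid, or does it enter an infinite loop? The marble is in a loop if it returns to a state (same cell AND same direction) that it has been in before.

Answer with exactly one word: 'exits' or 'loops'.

Step 1: enter (0,6), '.' pass, move down to (1,6)
Step 2: enter (1,6), 'v' forces down->down, move down to (2,6)
Step 3: enter (2,6), '.' pass, move down to (3,6)
Step 4: enter (3,6), '.' pass, move down to (4,6)
Step 5: enter (4,6), '/' deflects down->left, move left to (4,5)
Step 6: enter (4,5), '>' forces left->right, move right to (4,6)
Step 7: enter (4,6), '/' deflects right->up, move up to (3,6)
Step 8: enter (3,6), '.' pass, move up to (2,6)
Step 9: enter (2,6), '.' pass, move up to (1,6)
Step 10: enter (1,6), 'v' forces up->down, move down to (2,6)
Step 11: at (2,6) dir=down — LOOP DETECTED (seen before)

Answer: loops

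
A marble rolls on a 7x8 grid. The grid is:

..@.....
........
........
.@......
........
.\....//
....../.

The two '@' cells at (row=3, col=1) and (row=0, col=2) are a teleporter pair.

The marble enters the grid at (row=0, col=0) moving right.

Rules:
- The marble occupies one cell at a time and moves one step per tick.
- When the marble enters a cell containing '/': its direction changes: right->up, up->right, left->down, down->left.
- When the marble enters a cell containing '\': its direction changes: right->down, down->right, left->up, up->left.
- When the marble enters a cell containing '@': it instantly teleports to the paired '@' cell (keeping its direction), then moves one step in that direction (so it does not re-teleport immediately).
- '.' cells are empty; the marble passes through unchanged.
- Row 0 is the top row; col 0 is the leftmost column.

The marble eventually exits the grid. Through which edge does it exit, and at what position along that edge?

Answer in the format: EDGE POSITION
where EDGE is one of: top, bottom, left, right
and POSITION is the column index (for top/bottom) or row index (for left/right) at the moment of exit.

Answer: right 3

Derivation:
Step 1: enter (0,0), '.' pass, move right to (0,1)
Step 2: enter (0,1), '.' pass, move right to (0,2)
Step 3: enter (0,2), '@' teleport (0,2)->(3,1), also enter (3,1), move right to (3,2)
Step 4: enter (3,2), '.' pass, move right to (3,3)
Step 5: enter (3,3), '.' pass, move right to (3,4)
Step 6: enter (3,4), '.' pass, move right to (3,5)
Step 7: enter (3,5), '.' pass, move right to (3,6)
Step 8: enter (3,6), '.' pass, move right to (3,7)
Step 9: enter (3,7), '.' pass, move right to (3,8)
Step 10: at (3,8) — EXIT via right edge, pos 3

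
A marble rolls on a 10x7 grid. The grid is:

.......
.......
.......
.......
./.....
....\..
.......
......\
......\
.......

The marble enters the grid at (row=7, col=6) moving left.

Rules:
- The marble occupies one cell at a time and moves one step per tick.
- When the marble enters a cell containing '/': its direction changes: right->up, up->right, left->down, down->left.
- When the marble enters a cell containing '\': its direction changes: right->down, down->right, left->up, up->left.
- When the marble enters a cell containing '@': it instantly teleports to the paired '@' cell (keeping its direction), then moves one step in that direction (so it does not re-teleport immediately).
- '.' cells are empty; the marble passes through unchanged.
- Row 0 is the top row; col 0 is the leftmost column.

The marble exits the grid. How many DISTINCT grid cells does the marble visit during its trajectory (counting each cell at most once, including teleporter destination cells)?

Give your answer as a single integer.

Answer: 8

Derivation:
Step 1: enter (7,6), '\' deflects left->up, move up to (6,6)
Step 2: enter (6,6), '.' pass, move up to (5,6)
Step 3: enter (5,6), '.' pass, move up to (4,6)
Step 4: enter (4,6), '.' pass, move up to (3,6)
Step 5: enter (3,6), '.' pass, move up to (2,6)
Step 6: enter (2,6), '.' pass, move up to (1,6)
Step 7: enter (1,6), '.' pass, move up to (0,6)
Step 8: enter (0,6), '.' pass, move up to (-1,6)
Step 9: at (-1,6) — EXIT via top edge, pos 6
Distinct cells visited: 8 (path length 8)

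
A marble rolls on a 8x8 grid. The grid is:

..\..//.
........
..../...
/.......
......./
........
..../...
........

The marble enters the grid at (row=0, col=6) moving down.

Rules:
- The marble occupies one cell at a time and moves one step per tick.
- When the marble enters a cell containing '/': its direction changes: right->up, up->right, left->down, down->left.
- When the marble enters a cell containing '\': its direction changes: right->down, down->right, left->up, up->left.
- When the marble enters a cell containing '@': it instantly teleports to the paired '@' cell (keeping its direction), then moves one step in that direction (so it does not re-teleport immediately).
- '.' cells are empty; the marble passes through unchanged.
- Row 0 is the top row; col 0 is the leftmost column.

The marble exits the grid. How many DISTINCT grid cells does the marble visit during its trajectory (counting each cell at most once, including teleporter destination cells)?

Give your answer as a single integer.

Answer: 9

Derivation:
Step 1: enter (0,6), '/' deflects down->left, move left to (0,5)
Step 2: enter (0,5), '/' deflects left->down, move down to (1,5)
Step 3: enter (1,5), '.' pass, move down to (2,5)
Step 4: enter (2,5), '.' pass, move down to (3,5)
Step 5: enter (3,5), '.' pass, move down to (4,5)
Step 6: enter (4,5), '.' pass, move down to (5,5)
Step 7: enter (5,5), '.' pass, move down to (6,5)
Step 8: enter (6,5), '.' pass, move down to (7,5)
Step 9: enter (7,5), '.' pass, move down to (8,5)
Step 10: at (8,5) — EXIT via bottom edge, pos 5
Distinct cells visited: 9 (path length 9)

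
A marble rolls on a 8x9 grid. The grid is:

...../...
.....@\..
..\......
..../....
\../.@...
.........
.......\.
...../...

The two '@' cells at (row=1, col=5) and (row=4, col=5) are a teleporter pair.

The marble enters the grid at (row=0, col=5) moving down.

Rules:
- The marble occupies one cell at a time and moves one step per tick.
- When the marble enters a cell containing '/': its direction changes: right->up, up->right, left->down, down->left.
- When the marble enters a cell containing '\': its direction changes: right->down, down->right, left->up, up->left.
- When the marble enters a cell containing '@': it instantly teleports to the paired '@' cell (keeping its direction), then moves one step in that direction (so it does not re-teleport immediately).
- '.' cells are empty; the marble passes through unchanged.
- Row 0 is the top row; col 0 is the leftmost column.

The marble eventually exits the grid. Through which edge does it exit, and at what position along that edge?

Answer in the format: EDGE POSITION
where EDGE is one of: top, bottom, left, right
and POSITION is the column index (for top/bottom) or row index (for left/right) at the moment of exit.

Step 1: enter (0,5), '/' deflects down->left, move left to (0,4)
Step 2: enter (0,4), '.' pass, move left to (0,3)
Step 3: enter (0,3), '.' pass, move left to (0,2)
Step 4: enter (0,2), '.' pass, move left to (0,1)
Step 5: enter (0,1), '.' pass, move left to (0,0)
Step 6: enter (0,0), '.' pass, move left to (0,-1)
Step 7: at (0,-1) — EXIT via left edge, pos 0

Answer: left 0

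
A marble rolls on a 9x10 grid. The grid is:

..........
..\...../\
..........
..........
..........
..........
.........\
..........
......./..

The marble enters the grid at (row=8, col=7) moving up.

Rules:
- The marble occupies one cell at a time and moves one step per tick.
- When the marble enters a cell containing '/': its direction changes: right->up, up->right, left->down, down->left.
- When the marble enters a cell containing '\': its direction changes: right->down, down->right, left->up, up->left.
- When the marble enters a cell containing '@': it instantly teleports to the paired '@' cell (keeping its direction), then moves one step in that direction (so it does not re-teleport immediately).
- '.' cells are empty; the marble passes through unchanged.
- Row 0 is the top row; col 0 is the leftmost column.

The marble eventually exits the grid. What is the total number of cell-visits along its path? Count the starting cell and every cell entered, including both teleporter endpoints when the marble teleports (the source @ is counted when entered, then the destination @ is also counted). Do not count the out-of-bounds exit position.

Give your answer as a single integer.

Step 1: enter (8,7), '/' deflects up->right, move right to (8,8)
Step 2: enter (8,8), '.' pass, move right to (8,9)
Step 3: enter (8,9), '.' pass, move right to (8,10)
Step 4: at (8,10) — EXIT via right edge, pos 8
Path length (cell visits): 3

Answer: 3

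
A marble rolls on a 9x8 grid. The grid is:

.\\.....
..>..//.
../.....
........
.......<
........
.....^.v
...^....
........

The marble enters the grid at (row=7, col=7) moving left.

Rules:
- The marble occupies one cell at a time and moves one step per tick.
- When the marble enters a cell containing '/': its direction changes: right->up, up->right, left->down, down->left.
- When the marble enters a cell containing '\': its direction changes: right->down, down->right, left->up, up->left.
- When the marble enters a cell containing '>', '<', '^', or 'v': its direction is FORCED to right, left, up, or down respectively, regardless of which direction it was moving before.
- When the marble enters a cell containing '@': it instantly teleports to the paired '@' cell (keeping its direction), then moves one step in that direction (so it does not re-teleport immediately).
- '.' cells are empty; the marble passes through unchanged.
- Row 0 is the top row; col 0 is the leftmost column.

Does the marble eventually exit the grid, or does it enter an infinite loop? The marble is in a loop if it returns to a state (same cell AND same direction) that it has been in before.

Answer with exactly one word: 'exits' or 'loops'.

Answer: exits

Derivation:
Step 1: enter (7,7), '.' pass, move left to (7,6)
Step 2: enter (7,6), '.' pass, move left to (7,5)
Step 3: enter (7,5), '.' pass, move left to (7,4)
Step 4: enter (7,4), '.' pass, move left to (7,3)
Step 5: enter (7,3), '^' forces left->up, move up to (6,3)
Step 6: enter (6,3), '.' pass, move up to (5,3)
Step 7: enter (5,3), '.' pass, move up to (4,3)
Step 8: enter (4,3), '.' pass, move up to (3,3)
Step 9: enter (3,3), '.' pass, move up to (2,3)
Step 10: enter (2,3), '.' pass, move up to (1,3)
Step 11: enter (1,3), '.' pass, move up to (0,3)
Step 12: enter (0,3), '.' pass, move up to (-1,3)
Step 13: at (-1,3) — EXIT via top edge, pos 3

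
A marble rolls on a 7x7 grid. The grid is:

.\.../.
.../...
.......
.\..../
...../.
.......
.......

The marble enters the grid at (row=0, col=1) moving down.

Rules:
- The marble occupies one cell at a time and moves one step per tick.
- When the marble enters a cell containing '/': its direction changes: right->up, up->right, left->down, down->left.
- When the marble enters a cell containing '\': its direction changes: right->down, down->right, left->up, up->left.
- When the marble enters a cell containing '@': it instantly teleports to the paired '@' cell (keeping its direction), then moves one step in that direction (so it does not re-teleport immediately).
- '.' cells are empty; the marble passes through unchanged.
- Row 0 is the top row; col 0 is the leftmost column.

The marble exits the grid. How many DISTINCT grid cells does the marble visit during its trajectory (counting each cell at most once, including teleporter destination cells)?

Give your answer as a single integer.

Step 1: enter (0,1), '\' deflects down->right, move right to (0,2)
Step 2: enter (0,2), '.' pass, move right to (0,3)
Step 3: enter (0,3), '.' pass, move right to (0,4)
Step 4: enter (0,4), '.' pass, move right to (0,5)
Step 5: enter (0,5), '/' deflects right->up, move up to (-1,5)
Step 6: at (-1,5) — EXIT via top edge, pos 5
Distinct cells visited: 5 (path length 5)

Answer: 5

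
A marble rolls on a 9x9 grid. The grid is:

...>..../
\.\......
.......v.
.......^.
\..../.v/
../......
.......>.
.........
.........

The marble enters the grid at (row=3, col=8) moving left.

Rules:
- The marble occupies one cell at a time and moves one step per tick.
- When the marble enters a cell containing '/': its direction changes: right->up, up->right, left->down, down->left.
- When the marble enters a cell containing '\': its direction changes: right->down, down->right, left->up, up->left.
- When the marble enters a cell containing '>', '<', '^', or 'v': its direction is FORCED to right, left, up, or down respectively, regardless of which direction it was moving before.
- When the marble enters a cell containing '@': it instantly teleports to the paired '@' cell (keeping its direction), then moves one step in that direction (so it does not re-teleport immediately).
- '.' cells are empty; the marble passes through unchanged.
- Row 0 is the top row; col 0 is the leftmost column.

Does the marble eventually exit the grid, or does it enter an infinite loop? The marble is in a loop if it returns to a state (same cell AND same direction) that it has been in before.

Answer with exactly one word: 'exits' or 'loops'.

Step 1: enter (3,8), '.' pass, move left to (3,7)
Step 2: enter (3,7), '^' forces left->up, move up to (2,7)
Step 3: enter (2,7), 'v' forces up->down, move down to (3,7)
Step 4: enter (3,7), '^' forces down->up, move up to (2,7)
Step 5: at (2,7) dir=up — LOOP DETECTED (seen before)

Answer: loops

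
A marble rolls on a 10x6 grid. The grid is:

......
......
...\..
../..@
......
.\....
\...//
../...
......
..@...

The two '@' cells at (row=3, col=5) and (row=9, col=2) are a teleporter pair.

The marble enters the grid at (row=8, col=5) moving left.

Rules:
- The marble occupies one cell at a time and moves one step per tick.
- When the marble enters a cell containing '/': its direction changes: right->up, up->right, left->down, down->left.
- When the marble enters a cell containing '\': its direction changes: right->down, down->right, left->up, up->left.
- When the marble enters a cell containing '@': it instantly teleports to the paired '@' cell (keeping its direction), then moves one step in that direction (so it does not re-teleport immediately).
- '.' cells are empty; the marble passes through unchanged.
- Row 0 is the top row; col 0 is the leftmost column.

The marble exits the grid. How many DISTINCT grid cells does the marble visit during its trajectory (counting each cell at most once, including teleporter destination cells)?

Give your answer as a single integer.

Answer: 6

Derivation:
Step 1: enter (8,5), '.' pass, move left to (8,4)
Step 2: enter (8,4), '.' pass, move left to (8,3)
Step 3: enter (8,3), '.' pass, move left to (8,2)
Step 4: enter (8,2), '.' pass, move left to (8,1)
Step 5: enter (8,1), '.' pass, move left to (8,0)
Step 6: enter (8,0), '.' pass, move left to (8,-1)
Step 7: at (8,-1) — EXIT via left edge, pos 8
Distinct cells visited: 6 (path length 6)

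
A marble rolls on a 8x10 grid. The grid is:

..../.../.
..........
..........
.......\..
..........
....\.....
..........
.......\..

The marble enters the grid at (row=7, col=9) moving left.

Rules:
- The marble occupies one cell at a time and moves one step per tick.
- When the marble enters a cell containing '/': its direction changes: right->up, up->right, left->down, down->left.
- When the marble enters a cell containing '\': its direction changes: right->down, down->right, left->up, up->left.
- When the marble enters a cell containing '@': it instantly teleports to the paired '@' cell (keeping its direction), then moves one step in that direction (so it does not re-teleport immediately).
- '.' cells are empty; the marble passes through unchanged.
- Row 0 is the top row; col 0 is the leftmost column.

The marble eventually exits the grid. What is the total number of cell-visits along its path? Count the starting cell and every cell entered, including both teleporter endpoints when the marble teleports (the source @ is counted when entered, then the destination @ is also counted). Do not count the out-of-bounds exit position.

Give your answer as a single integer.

Step 1: enter (7,9), '.' pass, move left to (7,8)
Step 2: enter (7,8), '.' pass, move left to (7,7)
Step 3: enter (7,7), '\' deflects left->up, move up to (6,7)
Step 4: enter (6,7), '.' pass, move up to (5,7)
Step 5: enter (5,7), '.' pass, move up to (4,7)
Step 6: enter (4,7), '.' pass, move up to (3,7)
Step 7: enter (3,7), '\' deflects up->left, move left to (3,6)
Step 8: enter (3,6), '.' pass, move left to (3,5)
Step 9: enter (3,5), '.' pass, move left to (3,4)
Step 10: enter (3,4), '.' pass, move left to (3,3)
Step 11: enter (3,3), '.' pass, move left to (3,2)
Step 12: enter (3,2), '.' pass, move left to (3,1)
Step 13: enter (3,1), '.' pass, move left to (3,0)
Step 14: enter (3,0), '.' pass, move left to (3,-1)
Step 15: at (3,-1) — EXIT via left edge, pos 3
Path length (cell visits): 14

Answer: 14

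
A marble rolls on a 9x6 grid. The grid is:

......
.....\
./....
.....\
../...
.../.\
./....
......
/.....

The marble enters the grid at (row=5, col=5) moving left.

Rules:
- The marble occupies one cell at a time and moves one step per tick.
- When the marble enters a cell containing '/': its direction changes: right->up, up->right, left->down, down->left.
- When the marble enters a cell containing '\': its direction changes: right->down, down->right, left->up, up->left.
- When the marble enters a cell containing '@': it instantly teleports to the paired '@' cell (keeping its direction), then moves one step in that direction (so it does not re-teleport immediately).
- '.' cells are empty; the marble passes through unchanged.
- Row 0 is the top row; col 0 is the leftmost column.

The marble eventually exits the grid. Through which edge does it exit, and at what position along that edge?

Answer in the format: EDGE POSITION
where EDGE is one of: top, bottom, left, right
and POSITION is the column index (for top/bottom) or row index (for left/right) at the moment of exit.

Step 1: enter (5,5), '\' deflects left->up, move up to (4,5)
Step 2: enter (4,5), '.' pass, move up to (3,5)
Step 3: enter (3,5), '\' deflects up->left, move left to (3,4)
Step 4: enter (3,4), '.' pass, move left to (3,3)
Step 5: enter (3,3), '.' pass, move left to (3,2)
Step 6: enter (3,2), '.' pass, move left to (3,1)
Step 7: enter (3,1), '.' pass, move left to (3,0)
Step 8: enter (3,0), '.' pass, move left to (3,-1)
Step 9: at (3,-1) — EXIT via left edge, pos 3

Answer: left 3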